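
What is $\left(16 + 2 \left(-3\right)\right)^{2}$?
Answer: $100$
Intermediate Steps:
$\left(16 + 2 \left(-3\right)\right)^{2} = \left(16 - 6\right)^{2} = 10^{2} = 100$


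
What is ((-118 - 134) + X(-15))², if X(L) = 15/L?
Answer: 64009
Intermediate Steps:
((-118 - 134) + X(-15))² = ((-118 - 134) + 15/(-15))² = (-252 + 15*(-1/15))² = (-252 - 1)² = (-253)² = 64009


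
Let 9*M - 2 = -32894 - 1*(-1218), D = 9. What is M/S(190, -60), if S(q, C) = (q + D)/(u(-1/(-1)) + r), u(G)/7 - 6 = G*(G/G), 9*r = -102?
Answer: -1193054/1791 ≈ -666.14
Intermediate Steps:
r = -34/3 (r = (⅑)*(-102) = -34/3 ≈ -11.333)
u(G) = 42 + 7*G (u(G) = 42 + 7*(G*(G/G)) = 42 + 7*(G*1) = 42 + 7*G)
S(q, C) = 27/113 + 3*q/113 (S(q, C) = (q + 9)/((42 + 7*(-1/(-1))) - 34/3) = (9 + q)/((42 + 7*(-1*(-1))) - 34/3) = (9 + q)/((42 + 7*1) - 34/3) = (9 + q)/((42 + 7) - 34/3) = (9 + q)/(49 - 34/3) = (9 + q)/(113/3) = (9 + q)*(3/113) = 27/113 + 3*q/113)
M = -10558/3 (M = 2/9 + (-32894 - 1*(-1218))/9 = 2/9 + (-32894 + 1218)/9 = 2/9 + (⅑)*(-31676) = 2/9 - 31676/9 = -10558/3 ≈ -3519.3)
M/S(190, -60) = -10558/(3*(27/113 + (3/113)*190)) = -10558/(3*(27/113 + 570/113)) = -10558/(3*597/113) = -10558/3*113/597 = -1193054/1791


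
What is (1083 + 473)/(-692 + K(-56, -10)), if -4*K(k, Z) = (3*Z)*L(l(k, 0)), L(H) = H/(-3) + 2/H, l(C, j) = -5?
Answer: -3112/1365 ≈ -2.2799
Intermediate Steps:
L(H) = 2/H - H/3 (L(H) = H*(-⅓) + 2/H = -H/3 + 2/H = 2/H - H/3)
K(k, Z) = -19*Z/20 (K(k, Z) = -3*Z*(2/(-5) - ⅓*(-5))/4 = -3*Z*(2*(-⅕) + 5/3)/4 = -3*Z*(-⅖ + 5/3)/4 = -3*Z*19/(4*15) = -19*Z/20)
(1083 + 473)/(-692 + K(-56, -10)) = (1083 + 473)/(-692 - 19/20*(-10)) = 1556/(-692 + 19/2) = 1556/(-1365/2) = 1556*(-2/1365) = -3112/1365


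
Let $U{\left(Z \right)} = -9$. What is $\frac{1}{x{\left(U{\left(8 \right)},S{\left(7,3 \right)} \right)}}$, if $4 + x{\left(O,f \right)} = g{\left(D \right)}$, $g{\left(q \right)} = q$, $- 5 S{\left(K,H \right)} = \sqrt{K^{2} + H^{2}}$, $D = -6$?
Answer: $- \frac{1}{10} \approx -0.1$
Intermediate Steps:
$S{\left(K,H \right)} = - \frac{\sqrt{H^{2} + K^{2}}}{5}$ ($S{\left(K,H \right)} = - \frac{\sqrt{K^{2} + H^{2}}}{5} = - \frac{\sqrt{H^{2} + K^{2}}}{5}$)
$x{\left(O,f \right)} = -10$ ($x{\left(O,f \right)} = -4 - 6 = -10$)
$\frac{1}{x{\left(U{\left(8 \right)},S{\left(7,3 \right)} \right)}} = \frac{1}{-10} = - \frac{1}{10}$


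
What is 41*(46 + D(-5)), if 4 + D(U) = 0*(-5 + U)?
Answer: 1722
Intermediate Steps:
D(U) = -4 (D(U) = -4 + 0*(-5 + U) = -4 + 0 = -4)
41*(46 + D(-5)) = 41*(46 - 4) = 41*42 = 1722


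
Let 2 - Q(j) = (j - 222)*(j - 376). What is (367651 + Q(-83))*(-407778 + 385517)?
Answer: -5067894738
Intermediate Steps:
Q(j) = 2 - (-376 + j)*(-222 + j) (Q(j) = 2 - (j - 222)*(j - 376) = 2 - (-222 + j)*(-376 + j) = 2 - (-376 + j)*(-222 + j))
(367651 + Q(-83))*(-407778 + 385517) = (367651 + (-83470 - 1*(-83)² + 598*(-83)))*(-407778 + 385517) = (367651 + (-83470 - 1*6889 - 49634))*(-22261) = (367651 + (-83470 - 6889 - 49634))*(-22261) = (367651 - 139993)*(-22261) = 227658*(-22261) = -5067894738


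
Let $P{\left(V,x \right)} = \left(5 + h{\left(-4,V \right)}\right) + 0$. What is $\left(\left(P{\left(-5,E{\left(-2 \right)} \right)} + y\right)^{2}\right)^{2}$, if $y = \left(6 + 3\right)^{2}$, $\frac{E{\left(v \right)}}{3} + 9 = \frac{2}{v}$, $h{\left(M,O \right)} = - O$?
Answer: $68574961$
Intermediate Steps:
$E{\left(v \right)} = -27 + \frac{6}{v}$ ($E{\left(v \right)} = -27 + 3 \frac{2}{v} = -27 + \frac{6}{v}$)
$P{\left(V,x \right)} = 5 - V$ ($P{\left(V,x \right)} = \left(5 - V\right) + 0 = 5 - V$)
$y = 81$ ($y = 9^{2} = 81$)
$\left(\left(P{\left(-5,E{\left(-2 \right)} \right)} + y\right)^{2}\right)^{2} = \left(\left(\left(5 - -5\right) + 81\right)^{2}\right)^{2} = \left(\left(\left(5 + 5\right) + 81\right)^{2}\right)^{2} = \left(\left(10 + 81\right)^{2}\right)^{2} = \left(91^{2}\right)^{2} = 8281^{2} = 68574961$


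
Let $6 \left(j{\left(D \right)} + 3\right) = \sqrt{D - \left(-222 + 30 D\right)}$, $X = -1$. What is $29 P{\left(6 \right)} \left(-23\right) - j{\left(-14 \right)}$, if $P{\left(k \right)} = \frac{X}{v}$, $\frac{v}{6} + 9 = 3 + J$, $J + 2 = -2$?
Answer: $- \frac{487}{60} - \frac{\sqrt{157}}{3} \approx -12.293$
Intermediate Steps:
$J = -4$ ($J = -2 - 2 = -4$)
$v = -60$ ($v = -54 + 6 \left(3 - 4\right) = -54 + 6 \left(-1\right) = -54 - 6 = -60$)
$P{\left(k \right)} = \frac{1}{60}$ ($P{\left(k \right)} = - \frac{1}{-60} = \left(-1\right) \left(- \frac{1}{60}\right) = \frac{1}{60}$)
$j{\left(D \right)} = -3 + \frac{\sqrt{222 - 29 D}}{6}$ ($j{\left(D \right)} = -3 + \frac{\sqrt{D - \left(-222 + 30 D\right)}}{6} = -3 + \frac{\sqrt{222 - 29 D}}{6}$)
$29 P{\left(6 \right)} \left(-23\right) - j{\left(-14 \right)} = 29 \cdot \frac{1}{60} \left(-23\right) - \left(-3 + \frac{\sqrt{222 - -406}}{6}\right) = \frac{29}{60} \left(-23\right) - \left(-3 + \frac{\sqrt{222 + 406}}{6}\right) = - \frac{667}{60} - \left(-3 + \frac{\sqrt{628}}{6}\right) = - \frac{667}{60} - \left(-3 + \frac{2 \sqrt{157}}{6}\right) = - \frac{667}{60} - \left(-3 + \frac{\sqrt{157}}{3}\right) = - \frac{667}{60} + \left(3 - \frac{\sqrt{157}}{3}\right) = - \frac{487}{60} - \frac{\sqrt{157}}{3}$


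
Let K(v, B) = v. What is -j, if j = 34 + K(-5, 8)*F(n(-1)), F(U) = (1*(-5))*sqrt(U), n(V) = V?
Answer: -34 - 25*I ≈ -34.0 - 25.0*I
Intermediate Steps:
F(U) = -5*sqrt(U)
j = 34 + 25*I (j = 34 - (-25)*sqrt(-1) = 34 - (-25)*I = 34 + 25*I ≈ 34.0 + 25.0*I)
-j = -(34 + 25*I) = -34 - 25*I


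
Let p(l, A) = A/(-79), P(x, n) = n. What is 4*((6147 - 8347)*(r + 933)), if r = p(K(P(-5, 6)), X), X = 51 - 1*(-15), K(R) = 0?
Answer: -648040800/79 ≈ -8.2030e+6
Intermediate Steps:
X = 66 (X = 51 + 15 = 66)
p(l, A) = -A/79 (p(l, A) = A*(-1/79) = -A/79)
r = -66/79 (r = -1/79*66 = -66/79 ≈ -0.83544)
4*((6147 - 8347)*(r + 933)) = 4*((6147 - 8347)*(-66/79 + 933)) = 4*(-2200*73641/79) = 4*(-162010200/79) = -648040800/79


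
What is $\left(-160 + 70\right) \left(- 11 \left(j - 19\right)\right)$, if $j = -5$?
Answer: $-23760$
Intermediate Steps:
$\left(-160 + 70\right) \left(- 11 \left(j - 19\right)\right) = \left(-160 + 70\right) \left(- 11 \left(-5 - 19\right)\right) = - 90 \left(\left(-11\right) \left(-24\right)\right) = \left(-90\right) 264 = -23760$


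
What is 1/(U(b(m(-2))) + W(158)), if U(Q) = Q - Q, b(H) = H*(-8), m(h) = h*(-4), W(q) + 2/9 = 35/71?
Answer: 639/173 ≈ 3.6936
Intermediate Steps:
W(q) = 173/639 (W(q) = -2/9 + 35/71 = 173/639)
m(h) = -4*h
b(H) = -8*H
U(Q) = 0
1/(U(b(m(-2))) + W(158)) = 1/(0 + 173/639) = 1/(173/639) = 639/173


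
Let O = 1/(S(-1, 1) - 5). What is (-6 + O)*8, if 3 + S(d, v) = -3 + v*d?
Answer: -146/3 ≈ -48.667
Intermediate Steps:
S(d, v) = -6 + d*v (S(d, v) = -3 + (-3 + v*d) = -3 + (-3 + d*v) = -6 + d*v)
O = -1/12 (O = 1/((-6 - 1*1) - 5) = 1/((-6 - 1) - 5) = 1/(-7 - 5) = 1/(-12) = -1/12 ≈ -0.083333)
(-6 + O)*8 = (-6 - 1/12)*8 = -73/12*8 = -146/3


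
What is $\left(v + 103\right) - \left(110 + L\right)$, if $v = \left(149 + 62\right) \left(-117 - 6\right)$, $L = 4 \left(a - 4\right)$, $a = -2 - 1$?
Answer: $-25932$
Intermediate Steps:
$a = -3$ ($a = -2 - 1 = -3$)
$L = -28$ ($L = 4 \left(-3 - 4\right) = 4 \left(-7\right) = -28$)
$v = -25953$ ($v = 211 \left(-123\right) = -25953$)
$\left(v + 103\right) - \left(110 + L\right) = \left(-25953 + 103\right) - 82 = -25850 + \left(-110 + 28\right) = -25850 - 82 = -25932$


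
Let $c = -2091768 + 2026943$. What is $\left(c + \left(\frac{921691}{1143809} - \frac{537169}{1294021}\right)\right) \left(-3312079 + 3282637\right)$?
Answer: $\frac{2824893310114842062670}{1480112865989} \approx 1.9086 \cdot 10^{9}$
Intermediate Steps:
$c = -64825$
$\left(c + \left(\frac{921691}{1143809} - \frac{537169}{1294021}\right)\right) \left(-3312079 + 3282637\right) = \left(-64825 + \left(\frac{921691}{1143809} - \frac{537169}{1294021}\right)\right) \left(-3312079 + 3282637\right) = \left(-64825 + \left(921691 \cdot \frac{1}{1143809} - \frac{537169}{1294021}\right)\right) \left(-29442\right) = \left(-64825 + \left(\frac{921691}{1143809} - \frac{537169}{1294021}\right)\right) \left(-29442\right) = \left(-64825 + \frac{578268772790}{1480112865989}\right) \left(-29442\right) = \left(- \frac{95947738268964135}{1480112865989}\right) \left(-29442\right) = \frac{2824893310114842062670}{1480112865989}$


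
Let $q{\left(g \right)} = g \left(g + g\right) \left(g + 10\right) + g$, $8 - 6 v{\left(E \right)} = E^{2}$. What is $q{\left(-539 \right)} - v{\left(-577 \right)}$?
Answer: $- \frac{1843897621}{6} \approx -3.0732 \cdot 10^{8}$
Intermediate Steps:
$v{\left(E \right)} = \frac{4}{3} - \frac{E^{2}}{6}$
$q{\left(g \right)} = g + 2 g^{2} \left(10 + g\right)$ ($q{\left(g \right)} = g 2 g \left(10 + g\right) + g = 2 g^{2} \left(10 + g\right) + g = g + 2 g^{2} \left(10 + g\right)$)
$q{\left(-539 \right)} - v{\left(-577 \right)} = - 539 \left(1 + 2 \left(-539\right)^{2} + 20 \left(-539\right)\right) - \left(\frac{4}{3} - \frac{\left(-577\right)^{2}}{6}\right) = - 539 \left(1 + 2 \cdot 290521 - 10780\right) - \left(\frac{4}{3} - \frac{332929}{6}\right) = - 539 \left(1 + 581042 - 10780\right) - \left(\frac{4}{3} - \frac{332929}{6}\right) = \left(-539\right) 570263 - - \frac{332921}{6} = -307371757 + \frac{332921}{6} = - \frac{1843897621}{6}$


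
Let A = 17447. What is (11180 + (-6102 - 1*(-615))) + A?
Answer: 23140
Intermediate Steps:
(11180 + (-6102 - 1*(-615))) + A = (11180 + (-6102 - 1*(-615))) + 17447 = (11180 + (-6102 + 615)) + 17447 = (11180 - 5487) + 17447 = 5693 + 17447 = 23140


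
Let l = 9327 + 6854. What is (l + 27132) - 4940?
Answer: 38373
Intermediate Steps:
l = 16181
(l + 27132) - 4940 = (16181 + 27132) - 4940 = 43313 - 4940 = 38373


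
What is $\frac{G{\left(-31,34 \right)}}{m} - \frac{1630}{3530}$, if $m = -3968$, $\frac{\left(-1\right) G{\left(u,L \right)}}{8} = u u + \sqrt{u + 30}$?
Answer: $\frac{8335}{5648} + \frac{i}{496} \approx 1.4757 + 0.0020161 i$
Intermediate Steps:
$G{\left(u,L \right)} = - 8 u^{2} - 8 \sqrt{30 + u}$ ($G{\left(u,L \right)} = - 8 \left(u u + \sqrt{u + 30}\right) = - 8 \left(u^{2} + \sqrt{30 + u}\right) = - 8 u^{2} - 8 \sqrt{30 + u}$)
$\frac{G{\left(-31,34 \right)}}{m} - \frac{1630}{3530} = \frac{- 8 \left(-31\right)^{2} - 8 \sqrt{30 - 31}}{-3968} - \frac{1630}{3530} = \left(\left(-8\right) 961 - 8 \sqrt{-1}\right) \left(- \frac{1}{3968}\right) - \frac{163}{353} = \left(-7688 - 8 i\right) \left(- \frac{1}{3968}\right) - \frac{163}{353} = \left(\frac{31}{16} + \frac{i}{496}\right) - \frac{163}{353} = \frac{8335}{5648} + \frac{i}{496}$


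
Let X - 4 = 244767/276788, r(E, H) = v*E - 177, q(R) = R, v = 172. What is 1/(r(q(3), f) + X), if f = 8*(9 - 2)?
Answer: 276788/95183051 ≈ 0.0029080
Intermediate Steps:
f = 56 (f = 8*7 = 56)
r(E, H) = -177 + 172*E (r(E, H) = 172*E - 177 = -177 + 172*E)
X = 1351919/276788 (X = 4 + 244767/276788 = 1351919/276788 ≈ 4.8843)
1/(r(q(3), f) + X) = 1/((-177 + 172*3) + 1351919/276788) = 1/((-177 + 516) + 1351919/276788) = 1/(339 + 1351919/276788) = 1/(95183051/276788) = 276788/95183051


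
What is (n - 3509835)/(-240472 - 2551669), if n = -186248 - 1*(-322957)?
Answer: 3373126/2792141 ≈ 1.2081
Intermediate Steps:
n = 136709 (n = -186248 + 322957 = 136709)
(n - 3509835)/(-240472 - 2551669) = (136709 - 3509835)/(-240472 - 2551669) = -3373126/(-2792141) = -3373126*(-1/2792141) = 3373126/2792141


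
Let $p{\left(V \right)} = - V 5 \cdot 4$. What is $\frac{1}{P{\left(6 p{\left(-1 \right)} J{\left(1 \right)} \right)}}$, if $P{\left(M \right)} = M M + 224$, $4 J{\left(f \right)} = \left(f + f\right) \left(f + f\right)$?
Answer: $\frac{1}{14624} \approx 6.8381 \cdot 10^{-5}$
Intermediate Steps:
$J{\left(f \right)} = f^{2}$ ($J{\left(f \right)} = \frac{\left(f + f\right) \left(f + f\right)}{4} = \frac{2 f 2 f}{4} = \frac{4 f^{2}}{4} = f^{2}$)
$p{\left(V \right)} = - 20 V$ ($p{\left(V \right)} = - 5 V 4 = - 20 V$)
$P{\left(M \right)} = 224 + M^{2}$ ($P{\left(M \right)} = M^{2} + 224 = 224 + M^{2}$)
$\frac{1}{P{\left(6 p{\left(-1 \right)} J{\left(1 \right)} \right)}} = \frac{1}{224 + \left(6 \left(\left(-20\right) \left(-1\right)\right) 1^{2}\right)^{2}} = \frac{1}{224 + \left(6 \cdot 20 \cdot 1\right)^{2}} = \frac{1}{224 + \left(120 \cdot 1\right)^{2}} = \frac{1}{224 + 120^{2}} = \frac{1}{224 + 14400} = \frac{1}{14624}$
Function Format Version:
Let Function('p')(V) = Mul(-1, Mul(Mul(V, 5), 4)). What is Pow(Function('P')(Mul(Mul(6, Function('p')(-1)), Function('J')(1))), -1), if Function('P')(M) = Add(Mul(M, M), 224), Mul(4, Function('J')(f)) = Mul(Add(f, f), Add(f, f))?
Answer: Rational(1, 14624) ≈ 6.8381e-5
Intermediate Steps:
Function('J')(f) = Pow(f, 2) (Function('J')(f) = Mul(Rational(1, 4), Mul(Add(f, f), Add(f, f))) = Mul(Rational(1, 4), Mul(Mul(2, f), Mul(2, f))) = Mul(Rational(1, 4), Mul(4, Pow(f, 2))) = Pow(f, 2))
Function('p')(V) = Mul(-20, V) (Function('p')(V) = Mul(-1, Mul(Mul(5, V), 4)) = Mul(-1, Mul(20, V)) = Mul(-20, V))
Function('P')(M) = Add(224, Pow(M, 2)) (Function('P')(M) = Add(Pow(M, 2), 224) = Add(224, Pow(M, 2)))
Pow(Function('P')(Mul(Mul(6, Function('p')(-1)), Function('J')(1))), -1) = Pow(Add(224, Pow(Mul(Mul(6, Mul(-20, -1)), Pow(1, 2)), 2)), -1) = Pow(Add(224, Pow(Mul(Mul(6, 20), 1), 2)), -1) = Pow(Add(224, Pow(Mul(120, 1), 2)), -1) = Pow(Add(224, Pow(120, 2)), -1) = Pow(Add(224, 14400), -1) = Pow(14624, -1) = Rational(1, 14624)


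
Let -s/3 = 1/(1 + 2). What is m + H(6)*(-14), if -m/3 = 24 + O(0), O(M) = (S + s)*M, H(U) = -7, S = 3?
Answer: 26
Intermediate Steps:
s = -1 (s = -3/(1 + 2) = -3/3 = -3*1/3 = -1)
O(M) = 2*M (O(M) = (3 - 1)*M = 2*M)
m = -72 (m = -3*(24 + 2*0) = -3*(24 + 0) = -3*24 = -72)
m + H(6)*(-14) = -72 - 7*(-14) = -72 + 98 = 26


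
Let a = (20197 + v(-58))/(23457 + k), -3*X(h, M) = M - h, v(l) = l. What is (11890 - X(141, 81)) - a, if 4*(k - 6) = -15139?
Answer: 934242754/78713 ≈ 11869.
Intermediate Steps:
k = -15115/4 (k = 6 + (1/4)*(-15139) = 6 - 15139/4 = -15115/4 ≈ -3778.8)
X(h, M) = -M/3 + h/3 (X(h, M) = -(M - h)/3 = -M/3 + h/3)
a = 80556/78713 (a = (20197 - 58)/(23457 - 15115/4) = 20139/(78713/4) = 20139*(4/78713) = 80556/78713 ≈ 1.0234)
(11890 - X(141, 81)) - a = (11890 - (-1/3*81 + (1/3)*141)) - 1*80556/78713 = (11890 - (-27 + 47)) - 80556/78713 = (11890 - 1*20) - 80556/78713 = (11890 - 20) - 80556/78713 = 11870 - 80556/78713 = 934242754/78713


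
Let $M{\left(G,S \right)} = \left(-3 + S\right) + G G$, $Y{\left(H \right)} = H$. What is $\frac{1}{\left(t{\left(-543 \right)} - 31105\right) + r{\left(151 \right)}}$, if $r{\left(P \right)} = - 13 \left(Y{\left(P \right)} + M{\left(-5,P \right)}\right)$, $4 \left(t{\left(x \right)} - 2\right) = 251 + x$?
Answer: $- \frac{1}{35388} \approx -2.8258 \cdot 10^{-5}$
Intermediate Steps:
$t{\left(x \right)} = \frac{259}{4} + \frac{x}{4}$ ($t{\left(x \right)} = 2 + \frac{251 + x}{4} = 2 + \left(\frac{251}{4} + \frac{x}{4}\right) = \frac{259}{4} + \frac{x}{4}$)
$M{\left(G,S \right)} = -3 + S + G^{2}$ ($M{\left(G,S \right)} = \left(-3 + S\right) + G^{2} = -3 + S + G^{2}$)
$r{\left(P \right)} = -286 - 26 P$ ($r{\left(P \right)} = - 13 \left(P + \left(-3 + P + \left(-5\right)^{2}\right)\right) = - 13 \left(P + \left(-3 + P + 25\right)\right) = - 13 \left(P + \left(22 + P\right)\right) = - 13 \left(22 + 2 P\right) = -286 - 26 P$)
$\frac{1}{\left(t{\left(-543 \right)} - 31105\right) + r{\left(151 \right)}} = \frac{1}{\left(\left(\frac{259}{4} + \frac{1}{4} \left(-543\right)\right) - 31105\right) - 4212} = \frac{1}{\left(\left(\frac{259}{4} - \frac{543}{4}\right) - 31105\right) - 4212} = \frac{1}{\left(-71 - 31105\right) - 4212} = \frac{1}{-31176 - 4212} = \frac{1}{-35388} = - \frac{1}{35388}$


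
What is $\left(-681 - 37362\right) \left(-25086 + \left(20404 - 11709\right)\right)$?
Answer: $623562813$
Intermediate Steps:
$\left(-681 - 37362\right) \left(-25086 + \left(20404 - 11709\right)\right) = - 38043 \left(-25086 + \left(20404 - 11709\right)\right) = - 38043 \left(-25086 + 8695\right) = \left(-38043\right) \left(-16391\right) = 623562813$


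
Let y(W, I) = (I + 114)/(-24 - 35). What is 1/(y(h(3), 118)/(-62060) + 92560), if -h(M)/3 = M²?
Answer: 31565/2921656402 ≈ 1.0804e-5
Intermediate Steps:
h(M) = -3*M²
y(W, I) = -114/59 - I/59 (y(W, I) = (114 + I)/(-59) = (114 + I)*(-1/59) = -114/59 - I/59)
1/(y(h(3), 118)/(-62060) + 92560) = 1/((-114/59 - 1/59*118)/(-62060) + 92560) = 1/((-114/59 - 2)*(-1/62060) + 92560) = 1/(-232/59*(-1/62060) + 92560) = 1/(2/31565 + 92560) = 1/(2921656402/31565) = 31565/2921656402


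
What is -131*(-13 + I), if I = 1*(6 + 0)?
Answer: 917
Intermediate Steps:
I = 6 (I = 1*6 = 6)
-131*(-13 + I) = -131*(-13 + 6) = -131*(-7) = 917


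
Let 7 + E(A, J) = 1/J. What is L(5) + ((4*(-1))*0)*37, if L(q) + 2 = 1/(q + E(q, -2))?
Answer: -12/5 ≈ -2.4000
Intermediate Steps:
E(A, J) = -7 + 1/J
L(q) = -2 + 1/(-15/2 + q) (L(q) = -2 + 1/(q + (-7 + 1/(-2))) = -2 + 1/(q + (-7 - ½)) = -2 + 1/(q - 15/2) = -2 + 1/(-15/2 + q))
L(5) + ((4*(-1))*0)*37 = 4*(-8 + 5)/(15 - 2*5) + ((4*(-1))*0)*37 = 4*(-3)/(15 - 10) - 4*0*37 = 4*(-3)/5 + 0*37 = 4*(⅕)*(-3) + 0 = -12/5 + 0 = -12/5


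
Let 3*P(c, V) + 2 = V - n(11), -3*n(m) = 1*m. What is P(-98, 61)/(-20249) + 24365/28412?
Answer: 4434960509/5177831292 ≈ 0.85653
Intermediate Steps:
n(m) = -m/3
P(c, V) = 5/9 + V/3 (P(c, V) = -2/3 + (V - (-1)*11/3)/3 = -2/3 + (V - 1*(-11/3))/3 = -2/3 + (V + 11/3)/3 = -2/3 + (11/3 + V)/3 = -2/3 + (11/9 + V/3) = 5/9 + V/3)
P(-98, 61)/(-20249) + 24365/28412 = (5/9 + (1/3)*61)/(-20249) + 24365/28412 = (5/9 + 61/3)*(-1/20249) + 24365*(1/28412) = (188/9)*(-1/20249) + 24365/28412 = -188/182241 + 24365/28412 = 4434960509/5177831292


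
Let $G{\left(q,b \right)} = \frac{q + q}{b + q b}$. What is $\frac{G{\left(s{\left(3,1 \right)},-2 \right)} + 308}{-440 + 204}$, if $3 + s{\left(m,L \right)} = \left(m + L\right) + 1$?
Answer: $- \frac{461}{354} \approx -1.3023$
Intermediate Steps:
$s{\left(m,L \right)} = -2 + L + m$ ($s{\left(m,L \right)} = -3 + \left(\left(m + L\right) + 1\right) = -3 + \left(\left(L + m\right) + 1\right) = -3 + \left(1 + L + m\right) = -2 + L + m$)
$G{\left(q,b \right)} = \frac{2 q}{b + b q}$
$\frac{G{\left(s{\left(3,1 \right)},-2 \right)} + 308}{-440 + 204} = \frac{\frac{2 \left(-2 + 1 + 3\right)}{\left(-2\right) \left(1 + \left(-2 + 1 + 3\right)\right)} + 308}{-440 + 204} = \frac{2 \cdot 2 \left(- \frac{1}{2}\right) \frac{1}{1 + 2} + 308}{-236} = \left(2 \cdot 2 \left(- \frac{1}{2}\right) \frac{1}{3} + 308\right) \left(- \frac{1}{236}\right) = \left(- \frac{2}{3} + 308\right) \left(- \frac{1}{236}\right) = \frac{922}{3} \left(- \frac{1}{236}\right) = - \frac{461}{354}$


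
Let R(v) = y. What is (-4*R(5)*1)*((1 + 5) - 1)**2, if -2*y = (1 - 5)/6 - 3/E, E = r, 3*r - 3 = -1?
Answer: -775/3 ≈ -258.33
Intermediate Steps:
r = 2/3 (r = 1 + (1/3)*(-1) = 1 - 1/3 = 2/3 ≈ 0.66667)
E = 2/3 ≈ 0.66667
y = 31/12 (y = -((1 - 5)/6 - 3/2/3)/2 = -(-4*1/6 - 3*3/2)/2 = -(-2/3 - 9/2)/2 = -1/2*(-31/6) = 31/12 ≈ 2.5833)
R(v) = 31/12
(-4*R(5)*1)*((1 + 5) - 1)**2 = (-4*31/12*1)*((1 + 5) - 1)**2 = (-31/3*1)*(6 - 1)**2 = -31/3*5**2 = -31/3*25 = -775/3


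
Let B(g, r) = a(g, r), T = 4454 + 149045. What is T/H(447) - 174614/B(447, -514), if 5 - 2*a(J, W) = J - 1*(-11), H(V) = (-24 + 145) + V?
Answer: 267896551/257304 ≈ 1041.2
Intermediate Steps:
H(V) = 121 + V
T = 153499
a(J, W) = -3 - J/2 (a(J, W) = 5/2 - (J - 1*(-11))/2 = 5/2 - (J + 11)/2 = 5/2 - (11 + J)/2 = 5/2 + (-11/2 - J/2) = -3 - J/2)
B(g, r) = -3 - g/2
T/H(447) - 174614/B(447, -514) = 153499/(121 + 447) - 174614/(-3 - ½*447) = 153499/568 - 174614/(-3 - 447/2) = 153499*(1/568) - 174614/(-453/2) = 153499/568 - 174614*(-2/453) = 153499/568 + 349228/453 = 267896551/257304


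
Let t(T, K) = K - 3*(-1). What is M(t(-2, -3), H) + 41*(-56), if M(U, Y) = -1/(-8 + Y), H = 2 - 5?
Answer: -25255/11 ≈ -2295.9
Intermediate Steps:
t(T, K) = 3 + K (t(T, K) = K + 3 = 3 + K)
H = -3
M(t(-2, -3), H) + 41*(-56) = -1/(-8 - 3) + 41*(-56) = -1/(-11) - 2296 = -1*(-1/11) - 2296 = 1/11 - 2296 = -25255/11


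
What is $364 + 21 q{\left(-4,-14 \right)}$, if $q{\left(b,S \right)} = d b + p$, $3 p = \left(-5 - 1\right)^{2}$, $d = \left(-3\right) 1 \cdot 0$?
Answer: $616$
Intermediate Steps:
$d = 0$ ($d = \left(-3\right) 0 = 0$)
$p = 12$ ($p = \frac{\left(-5 - 1\right)^{2}}{3} = \frac{\left(-6\right)^{2}}{3} = \frac{1}{3} \cdot 36 = 12$)
$q{\left(b,S \right)} = 12$ ($q{\left(b,S \right)} = 0 b + 12 = 0 + 12 = 12$)
$364 + 21 q{\left(-4,-14 \right)} = 364 + 21 \cdot 12 = 364 + 252 = 616$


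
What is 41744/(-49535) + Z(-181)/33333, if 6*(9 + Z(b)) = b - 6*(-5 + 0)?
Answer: -203874907/241631730 ≈ -0.84374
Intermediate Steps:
Z(b) = -4 + b/6 (Z(b) = -9 + (b - 6*(-5 + 0))/6 = -9 + (b - 6*(-5))/6 = -9 + (b + 30)/6 = -9 + (30 + b)/6 = -9 + (5 + b/6) = -4 + b/6)
41744/(-49535) + Z(-181)/33333 = 41744/(-49535) + (-4 + (1/6)*(-181))/33333 = 41744*(-1/49535) + (-4 - 181/6)*(1/33333) = -41744/49535 - 205/6*1/33333 = -41744/49535 - 5/4878 = -203874907/241631730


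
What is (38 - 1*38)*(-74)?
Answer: 0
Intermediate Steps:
(38 - 1*38)*(-74) = (38 - 38)*(-74) = 0*(-74) = 0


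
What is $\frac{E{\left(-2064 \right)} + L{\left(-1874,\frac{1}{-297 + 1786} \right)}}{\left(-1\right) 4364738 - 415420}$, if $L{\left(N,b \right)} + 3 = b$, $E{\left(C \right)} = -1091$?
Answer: $\frac{1628965}{7117655262} \approx 0.00022886$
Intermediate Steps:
$L{\left(N,b \right)} = -3 + b$
$\frac{E{\left(-2064 \right)} + L{\left(-1874,\frac{1}{-297 + 1786} \right)}}{\left(-1\right) 4364738 - 415420} = \frac{-1091 - \left(3 - \frac{1}{-297 + 1786}\right)}{\left(-1\right) 4364738 - 415420} = \frac{-1091 - \left(3 - \frac{1}{1489}\right)}{-4364738 - 415420} = \frac{-1091 + \left(-3 + \frac{1}{1489}\right)}{-4780158} = \left(-1091 - \frac{4466}{1489}\right) \left(- \frac{1}{4780158}\right) = \left(- \frac{1628965}{1489}\right) \left(- \frac{1}{4780158}\right) = \frac{1628965}{7117655262}$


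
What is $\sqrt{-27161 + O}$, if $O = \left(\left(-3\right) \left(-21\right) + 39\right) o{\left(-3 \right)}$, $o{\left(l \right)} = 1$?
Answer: $i \sqrt{27059} \approx 164.5 i$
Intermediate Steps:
$O = 102$ ($O = \left(\left(-3\right) \left(-21\right) + 39\right) 1 = \left(63 + 39\right) 1 = 102 \cdot 1 = 102$)
$\sqrt{-27161 + O} = \sqrt{-27161 + 102} = \sqrt{-27059} = i \sqrt{27059}$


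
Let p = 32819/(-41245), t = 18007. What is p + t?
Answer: 742665896/41245 ≈ 18006.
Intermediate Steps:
p = -32819/41245 (p = 32819*(-1/41245) = -32819/41245 ≈ -0.79571)
p + t = -32819/41245 + 18007 = 742665896/41245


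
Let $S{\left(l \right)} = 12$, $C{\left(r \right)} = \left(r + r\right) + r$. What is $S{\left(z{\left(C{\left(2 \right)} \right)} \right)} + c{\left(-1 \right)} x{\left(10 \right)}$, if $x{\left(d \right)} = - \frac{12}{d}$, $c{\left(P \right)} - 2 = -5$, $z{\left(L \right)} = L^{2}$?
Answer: $\frac{78}{5} \approx 15.6$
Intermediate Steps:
$C{\left(r \right)} = 3 r$ ($C{\left(r \right)} = 2 r + r = 3 r$)
$c{\left(P \right)} = -3$ ($c{\left(P \right)} = 2 - 5 = -3$)
$S{\left(z{\left(C{\left(2 \right)} \right)} \right)} + c{\left(-1 \right)} x{\left(10 \right)} = 12 - 3 \left(- \frac{12}{10}\right) = 12 - 3 \left(\left(-12\right) \frac{1}{10}\right) = 12 - - \frac{18}{5} = 12 + \frac{18}{5} = \frac{78}{5}$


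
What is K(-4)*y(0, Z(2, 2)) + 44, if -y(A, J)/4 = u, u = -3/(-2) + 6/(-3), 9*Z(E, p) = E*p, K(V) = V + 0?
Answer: 36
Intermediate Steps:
K(V) = V
Z(E, p) = E*p/9 (Z(E, p) = (E*p)/9 = E*p/9)
u = -1/2 (u = -3*(-1/2) + 6*(-1/3) = 3/2 - 2 = -1/2 ≈ -0.50000)
y(A, J) = 2 (y(A, J) = -4*(-1/2) = 2)
K(-4)*y(0, Z(2, 2)) + 44 = -4*2 + 44 = -8 + 44 = 36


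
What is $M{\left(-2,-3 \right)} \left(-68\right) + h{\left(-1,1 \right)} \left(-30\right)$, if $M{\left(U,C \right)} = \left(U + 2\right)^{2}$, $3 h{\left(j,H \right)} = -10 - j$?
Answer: $90$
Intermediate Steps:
$h{\left(j,H \right)} = - \frac{10}{3} - \frac{j}{3}$ ($h{\left(j,H \right)} = \frac{-10 - j}{3} = - \frac{10}{3} - \frac{j}{3}$)
$M{\left(U,C \right)} = \left(2 + U\right)^{2}$
$M{\left(-2,-3 \right)} \left(-68\right) + h{\left(-1,1 \right)} \left(-30\right) = \left(2 - 2\right)^{2} \left(-68\right) + \left(- \frac{10}{3} - - \frac{1}{3}\right) \left(-30\right) = 0^{2} \left(-68\right) + \left(- \frac{10}{3} + \frac{1}{3}\right) \left(-30\right) = 0 \left(-68\right) - -90 = 0 + 90 = 90$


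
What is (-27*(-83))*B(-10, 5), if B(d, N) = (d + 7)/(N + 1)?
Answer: -2241/2 ≈ -1120.5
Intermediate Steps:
B(d, N) = (7 + d)/(1 + N)
(-27*(-83))*B(-10, 5) = (-27*(-83))*((7 - 10)/(1 + 5)) = 2241*(-3/6) = 2241*((⅙)*(-3)) = 2241*(-½) = -2241/2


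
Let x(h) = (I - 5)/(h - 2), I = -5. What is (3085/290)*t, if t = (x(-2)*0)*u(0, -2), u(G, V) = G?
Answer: 0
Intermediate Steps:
x(h) = -10/(-2 + h) (x(h) = (-5 - 5)/(h - 2) = -10/(-2 + h))
t = 0 (t = (-10/(-2 - 2)*0)*0 = (-10/(-4)*0)*0 = (-10*(-¼)*0)*0 = ((5/2)*0)*0 = 0*0 = 0)
(3085/290)*t = (3085/290)*0 = (3085*(1/290))*0 = (617/58)*0 = 0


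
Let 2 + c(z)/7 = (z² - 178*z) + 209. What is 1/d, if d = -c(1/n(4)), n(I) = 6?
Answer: -36/44695 ≈ -0.00080546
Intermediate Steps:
c(z) = 1449 - 1246*z + 7*z² (c(z) = -14 + 7*((z² - 178*z) + 209) = -14 + 7*(209 + z² - 178*z) = -14 + (1463 - 1246*z + 7*z²) = 1449 - 1246*z + 7*z²)
d = -44695/36 (d = -(1449 - 1246/6 + 7*(1/6)²) = -(1449 - 1246*⅙ + 7*(⅙)²) = -(1449 - 623/3 + 7*(1/36)) = -(1449 - 623/3 + 7/36) = -1*44695/36 = -44695/36 ≈ -1241.5)
1/d = 1/(-44695/36) = -36/44695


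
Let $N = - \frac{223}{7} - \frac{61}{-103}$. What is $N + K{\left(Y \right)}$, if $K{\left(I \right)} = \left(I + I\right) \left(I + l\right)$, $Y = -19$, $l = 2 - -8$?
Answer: $\frac{224040}{721} \approx 310.73$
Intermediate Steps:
$l = 10$ ($l = 2 + 8 = 10$)
$K{\left(I \right)} = 2 I \left(10 + I\right)$ ($K{\left(I \right)} = \left(I + I\right) \left(I + 10\right) = 2 I \left(10 + I\right)$)
$N = - \frac{22542}{721}$ ($N = \left(-223\right) \frac{1}{7} - - \frac{61}{103} = - \frac{223}{7} + \frac{61}{103} = - \frac{22542}{721} \approx -31.265$)
$N + K{\left(Y \right)} = - \frac{22542}{721} + 2 \left(-19\right) \left(10 - 19\right) = - \frac{22542}{721} + 2 \left(-19\right) \left(-9\right) = - \frac{22542}{721} + 342 = \frac{224040}{721}$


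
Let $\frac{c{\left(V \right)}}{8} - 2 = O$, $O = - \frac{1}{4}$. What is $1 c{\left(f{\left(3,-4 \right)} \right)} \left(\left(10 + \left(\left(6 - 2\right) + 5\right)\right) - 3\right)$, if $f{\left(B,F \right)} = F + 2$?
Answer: $224$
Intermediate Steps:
$f{\left(B,F \right)} = 2 + F$
$O = - \frac{1}{4}$ ($O = \left(-1\right) \frac{1}{4} = - \frac{1}{4} \approx -0.25$)
$c{\left(V \right)} = 14$ ($c{\left(V \right)} = 16 + 8 \left(- \frac{1}{4}\right) = 16 - 2 = 14$)
$1 c{\left(f{\left(3,-4 \right)} \right)} \left(\left(10 + \left(\left(6 - 2\right) + 5\right)\right) - 3\right) = 1 \cdot 14 \left(\left(10 + \left(\left(6 - 2\right) + 5\right)\right) - 3\right) = 1 \cdot 14 \left(\left(10 + \left(4 + 5\right)\right) - 3\right) = 1 \cdot 14 \left(\left(10 + 9\right) - 3\right) = 1 \cdot 14 \left(19 - 3\right) = 1 \cdot 14 \cdot 16 = 1 \cdot 224 = 224$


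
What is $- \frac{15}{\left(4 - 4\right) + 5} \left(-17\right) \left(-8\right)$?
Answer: $-408$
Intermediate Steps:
$- \frac{15}{\left(4 - 4\right) + 5} \left(-17\right) \left(-8\right) = - \frac{15}{0 + 5} \left(-17\right) \left(-8\right) = - \frac{15}{5} \left(-17\right) \left(-8\right) = \left(-15\right) \frac{1}{5} \left(-17\right) \left(-8\right) = \left(-3\right) \left(-17\right) \left(-8\right) = 51 \left(-8\right) = -408$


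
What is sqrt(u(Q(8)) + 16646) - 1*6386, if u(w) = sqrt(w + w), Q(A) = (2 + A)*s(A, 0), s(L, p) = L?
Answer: -6386 + sqrt(16646 + 4*sqrt(10)) ≈ -6256.9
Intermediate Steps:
Q(A) = A*(2 + A) (Q(A) = (2 + A)*A = A*(2 + A))
u(w) = sqrt(2)*sqrt(w) (u(w) = sqrt(2*w) = sqrt(2)*sqrt(w))
sqrt(u(Q(8)) + 16646) - 1*6386 = sqrt(sqrt(2)*sqrt(8*(2 + 8)) + 16646) - 1*6386 = sqrt(sqrt(2)*sqrt(8*10) + 16646) - 6386 = sqrt(sqrt(2)*sqrt(80) + 16646) - 6386 = sqrt(sqrt(2)*(4*sqrt(5)) + 16646) - 6386 = sqrt(4*sqrt(10) + 16646) - 6386 = sqrt(16646 + 4*sqrt(10)) - 6386 = -6386 + sqrt(16646 + 4*sqrt(10))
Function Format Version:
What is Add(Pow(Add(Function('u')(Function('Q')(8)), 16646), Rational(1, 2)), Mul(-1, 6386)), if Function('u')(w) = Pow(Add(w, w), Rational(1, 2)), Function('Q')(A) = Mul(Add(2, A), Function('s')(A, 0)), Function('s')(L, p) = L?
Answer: Add(-6386, Pow(Add(16646, Mul(4, Pow(10, Rational(1, 2)))), Rational(1, 2))) ≈ -6256.9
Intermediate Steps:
Function('Q')(A) = Mul(A, Add(2, A)) (Function('Q')(A) = Mul(Add(2, A), A) = Mul(A, Add(2, A)))
Function('u')(w) = Mul(Pow(2, Rational(1, 2)), Pow(w, Rational(1, 2))) (Function('u')(w) = Pow(Mul(2, w), Rational(1, 2)) = Mul(Pow(2, Rational(1, 2)), Pow(w, Rational(1, 2))))
Add(Pow(Add(Function('u')(Function('Q')(8)), 16646), Rational(1, 2)), Mul(-1, 6386)) = Add(Pow(Add(Mul(Pow(2, Rational(1, 2)), Pow(Mul(8, Add(2, 8)), Rational(1, 2))), 16646), Rational(1, 2)), Mul(-1, 6386)) = Add(Pow(Add(Mul(Pow(2, Rational(1, 2)), Pow(Mul(8, 10), Rational(1, 2))), 16646), Rational(1, 2)), -6386) = Add(Pow(Add(Mul(Pow(2, Rational(1, 2)), Pow(80, Rational(1, 2))), 16646), Rational(1, 2)), -6386) = Add(Pow(Add(Mul(Pow(2, Rational(1, 2)), Mul(4, Pow(5, Rational(1, 2)))), 16646), Rational(1, 2)), -6386) = Add(Pow(Add(Mul(4, Pow(10, Rational(1, 2))), 16646), Rational(1, 2)), -6386) = Add(Pow(Add(16646, Mul(4, Pow(10, Rational(1, 2)))), Rational(1, 2)), -6386) = Add(-6386, Pow(Add(16646, Mul(4, Pow(10, Rational(1, 2)))), Rational(1, 2)))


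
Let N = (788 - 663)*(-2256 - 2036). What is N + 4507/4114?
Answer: -2207156493/4114 ≈ -5.3650e+5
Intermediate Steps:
N = -536500 (N = 125*(-4292) = -536500)
N + 4507/4114 = -536500 + 4507/4114 = -2207156493/4114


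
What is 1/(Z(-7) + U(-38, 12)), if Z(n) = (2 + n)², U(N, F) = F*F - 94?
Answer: 1/75 ≈ 0.013333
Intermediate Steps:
U(N, F) = -94 + F² (U(N, F) = F² - 94 = -94 + F²)
1/(Z(-7) + U(-38, 12)) = 1/((2 - 7)² + (-94 + 12²)) = 1/((-5)² + (-94 + 144)) = 1/(25 + 50) = 1/75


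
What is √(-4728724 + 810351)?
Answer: I*√3918373 ≈ 1979.5*I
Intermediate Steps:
√(-4728724 + 810351) = √(-3918373) = I*√3918373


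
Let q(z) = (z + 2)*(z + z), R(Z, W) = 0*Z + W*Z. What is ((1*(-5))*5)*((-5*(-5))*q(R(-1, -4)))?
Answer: -30000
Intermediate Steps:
R(Z, W) = W*Z (R(Z, W) = 0 + W*Z = W*Z)
q(z) = 2*z*(2 + z) (q(z) = (2 + z)*(2*z) = 2*z*(2 + z))
((1*(-5))*5)*((-5*(-5))*q(R(-1, -4))) = ((1*(-5))*5)*((-5*(-5))*(2*(-4*(-1))*(2 - 4*(-1)))) = (-5*5)*(25*(2*4*(2 + 4))) = -625*2*4*6 = -625*48 = -25*1200 = -30000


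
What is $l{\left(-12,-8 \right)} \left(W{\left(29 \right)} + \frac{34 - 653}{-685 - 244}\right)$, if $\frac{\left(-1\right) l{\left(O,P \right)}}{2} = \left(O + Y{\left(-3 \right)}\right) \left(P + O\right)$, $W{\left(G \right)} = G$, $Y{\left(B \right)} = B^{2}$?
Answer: $- \frac{3307200}{929} \approx -3560.0$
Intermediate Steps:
$l{\left(O,P \right)} = - 2 \left(9 + O\right) \left(O + P\right)$ ($l{\left(O,P \right)} = - 2 \left(O + \left(-3\right)^{2}\right) \left(P + O\right) = - 2 \left(O + 9\right) \left(O + P\right) = - 2 \left(9 + O\right) \left(O + P\right)$)
$l{\left(-12,-8 \right)} \left(W{\left(29 \right)} + \frac{34 - 653}{-685 - 244}\right) = \left(\left(-18\right) \left(-12\right) - -144 - 2 \left(-12\right)^{2} - \left(-24\right) \left(-8\right)\right) \left(29 + \frac{34 - 653}{-685 - 244}\right) = \left(216 + 144 - 288 - 192\right) \left(29 - \frac{619}{-929}\right) = \left(216 + 144 - 288 - 192\right) \left(29 - - \frac{619}{929}\right) = - 120 \left(29 + \frac{619}{929}\right) = \left(-120\right) \frac{27560}{929} = - \frac{3307200}{929}$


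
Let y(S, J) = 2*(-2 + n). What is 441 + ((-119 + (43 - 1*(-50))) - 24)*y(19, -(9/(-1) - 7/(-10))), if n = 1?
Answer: 541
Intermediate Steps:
y(S, J) = -2 (y(S, J) = 2*(-2 + 1) = 2*(-1) = -2)
441 + ((-119 + (43 - 1*(-50))) - 24)*y(19, -(9/(-1) - 7/(-10))) = 441 + ((-119 + (43 - 1*(-50))) - 24)*(-2) = 441 + ((-119 + (43 + 50)) - 24)*(-2) = 441 + ((-119 + 93) - 24)*(-2) = 441 + (-26 - 24)*(-2) = 441 - 50*(-2) = 441 + 100 = 541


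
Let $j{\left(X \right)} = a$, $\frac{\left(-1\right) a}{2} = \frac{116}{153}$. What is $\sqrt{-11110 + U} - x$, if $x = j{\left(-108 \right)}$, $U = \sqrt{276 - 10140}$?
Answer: $\frac{232}{153} + \sqrt{-11110 + 6 i \sqrt{274}} \approx 1.9875 + 105.41 i$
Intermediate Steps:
$a = - \frac{232}{153}$ ($a = - 2 \cdot \frac{116}{153} = - 2 \cdot 116 \cdot \frac{1}{153} = \left(-2\right) \frac{116}{153} = - \frac{232}{153} \approx -1.5163$)
$U = 6 i \sqrt{274}$ ($U = \sqrt{-9864} = 6 i \sqrt{274} \approx 99.318 i$)
$j{\left(X \right)} = - \frac{232}{153}$
$x = - \frac{232}{153} \approx -1.5163$
$\sqrt{-11110 + U} - x = \sqrt{-11110 + 6 i \sqrt{274}} - - \frac{232}{153} = \sqrt{-11110 + 6 i \sqrt{274}} + \frac{232}{153} = \frac{232}{153} + \sqrt{-11110 + 6 i \sqrt{274}}$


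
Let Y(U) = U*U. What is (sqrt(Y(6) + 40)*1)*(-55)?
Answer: -110*sqrt(19) ≈ -479.48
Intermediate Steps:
Y(U) = U**2
(sqrt(Y(6) + 40)*1)*(-55) = (sqrt(6**2 + 40)*1)*(-55) = (sqrt(36 + 40)*1)*(-55) = (sqrt(76)*1)*(-55) = ((2*sqrt(19))*1)*(-55) = (2*sqrt(19))*(-55) = -110*sqrt(19)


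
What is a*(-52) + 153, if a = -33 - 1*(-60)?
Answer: -1251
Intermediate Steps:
a = 27 (a = -33 + 60 = 27)
a*(-52) + 153 = 27*(-52) + 153 = -1404 + 153 = -1251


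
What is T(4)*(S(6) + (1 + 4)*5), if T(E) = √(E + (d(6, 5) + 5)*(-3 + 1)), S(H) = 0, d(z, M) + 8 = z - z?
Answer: 25*√10 ≈ 79.057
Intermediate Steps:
d(z, M) = -8 (d(z, M) = -8 + (z - z) = -8 + 0 = -8)
T(E) = √(6 + E) (T(E) = √(E + (-8 + 5)*(-3 + 1)) = √(E - 3*(-2)) = √(E + 6) = √(6 + E))
T(4)*(S(6) + (1 + 4)*5) = √(6 + 4)*(0 + (1 + 4)*5) = √10*(0 + 5*5) = √10*(0 + 25) = √10*25 = 25*√10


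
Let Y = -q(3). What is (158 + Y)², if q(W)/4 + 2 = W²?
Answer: 16900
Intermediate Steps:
q(W) = -8 + 4*W²
Y = -28 (Y = -(-8 + 4*3²) = -(-8 + 4*9) = -(-8 + 36) = -1*28 = -28)
(158 + Y)² = (158 - 28)² = 130² = 16900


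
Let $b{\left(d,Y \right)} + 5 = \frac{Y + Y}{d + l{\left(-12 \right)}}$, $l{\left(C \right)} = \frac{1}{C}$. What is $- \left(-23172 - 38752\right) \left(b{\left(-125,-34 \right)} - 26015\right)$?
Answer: $- \frac{2418454452496}{1501} \approx -1.6112 \cdot 10^{9}$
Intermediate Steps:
$b{\left(d,Y \right)} = -5 + \frac{2 Y}{- \frac{1}{12} + d}$ ($b{\left(d,Y \right)} = -5 + \frac{Y + Y}{d + \frac{1}{-12}} = -5 + \frac{2 Y}{d - \frac{1}{12}} = -5 + \frac{2 Y}{- \frac{1}{12} + d}$)
$- \left(-23172 - 38752\right) \left(b{\left(-125,-34 \right)} - 26015\right) = - \left(-23172 - 38752\right) \left(\frac{5 - -7500 + 24 \left(-34\right)}{-1 + 12 \left(-125\right)} - 26015\right) = - \left(-61924\right) \left(\frac{5 + 7500 - 816}{-1 - 1500} - 26015\right) = - \left(-61924\right) \left(\frac{1}{-1501} \cdot 6689 - 26015\right) = - \left(-61924\right) \left(\left(- \frac{1}{1501}\right) 6689 - 26015\right) = - \left(-61924\right) \left(- \frac{6689}{1501} - 26015\right) = - \frac{\left(-61924\right) \left(-39055204\right)}{1501} = \left(-1\right) \frac{2418454452496}{1501} = - \frac{2418454452496}{1501}$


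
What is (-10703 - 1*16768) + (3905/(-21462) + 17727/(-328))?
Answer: -96882415585/3519768 ≈ -27525.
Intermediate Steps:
(-10703 - 1*16768) + (3905/(-21462) + 17727/(-328)) = (-10703 - 16768) + (3905*(-1/21462) + 17727*(-1/328)) = -27471 + (-3905/21462 - 17727/328) = -27471 - 190868857/3519768 = -96882415585/3519768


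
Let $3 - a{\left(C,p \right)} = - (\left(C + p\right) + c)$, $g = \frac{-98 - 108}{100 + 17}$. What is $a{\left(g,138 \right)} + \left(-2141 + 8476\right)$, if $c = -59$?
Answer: $\frac{750583}{117} \approx 6415.2$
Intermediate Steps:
$g = - \frac{206}{117} \approx -1.7607$
$a{\left(C,p \right)} = -56 + C + p$ ($a{\left(C,p \right)} = 3 - - (\left(C + p\right) - 59) = 3 - - (-59 + C + p) = 3 - \left(59 - C - p\right) = 3 + \left(-59 + C + p\right) = -56 + C + p$)
$a{\left(g,138 \right)} + \left(-2141 + 8476\right) = \left(-56 - \frac{206}{117} + 138\right) + \left(-2141 + 8476\right) = \frac{9388}{117} + 6335 = \frac{750583}{117}$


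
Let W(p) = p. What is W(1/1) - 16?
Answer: -15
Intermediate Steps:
W(1/1) - 16 = 1/1 - 16 = 1 - 16 = -15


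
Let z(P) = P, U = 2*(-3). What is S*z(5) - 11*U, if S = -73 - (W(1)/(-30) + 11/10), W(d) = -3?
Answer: -305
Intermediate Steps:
U = -6
S = -371/5 (S = -73 - (-3/(-30) + 11/10) = -73 - (-3*(-1/30) + 11*(⅒)) = -73 - (⅒ + 11/10) = -73 - 1*6/5 = -73 - 6/5 = -371/5 ≈ -74.200)
S*z(5) - 11*U = -371/5*5 - 11*(-6) = -371 + 66 = -305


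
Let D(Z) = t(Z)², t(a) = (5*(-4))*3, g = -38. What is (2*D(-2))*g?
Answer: -273600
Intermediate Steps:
t(a) = -60 (t(a) = -20*3 = -60)
D(Z) = 3600 (D(Z) = (-60)² = 3600)
(2*D(-2))*g = (2*3600)*(-38) = 7200*(-38) = -273600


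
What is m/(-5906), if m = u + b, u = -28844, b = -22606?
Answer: 25725/2953 ≈ 8.7115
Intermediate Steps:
m = -51450 (m = -28844 - 22606 = -51450)
m/(-5906) = -51450/(-5906) = -51450*(-1/5906) = 25725/2953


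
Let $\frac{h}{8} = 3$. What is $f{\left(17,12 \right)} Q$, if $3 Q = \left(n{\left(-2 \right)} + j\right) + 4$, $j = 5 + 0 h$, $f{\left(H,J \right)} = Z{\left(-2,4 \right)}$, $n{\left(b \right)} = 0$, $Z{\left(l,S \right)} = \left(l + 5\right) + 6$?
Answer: $27$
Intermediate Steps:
$Z{\left(l,S \right)} = 11 + l$ ($Z{\left(l,S \right)} = \left(5 + l\right) + 6 = 11 + l$)
$h = 24$ ($h = 8 \cdot 3 = 24$)
$f{\left(H,J \right)} = 9$ ($f{\left(H,J \right)} = 11 - 2 = 9$)
$j = 5$ ($j = 5 + 0 \cdot 24 = 5 + 0 = 5$)
$Q = 3$ ($Q = \frac{\left(0 + 5\right) + 4}{3} = \frac{5 + 4}{3} = \frac{1}{3} \cdot 9 = 3$)
$f{\left(17,12 \right)} Q = 9 \cdot 3 = 27$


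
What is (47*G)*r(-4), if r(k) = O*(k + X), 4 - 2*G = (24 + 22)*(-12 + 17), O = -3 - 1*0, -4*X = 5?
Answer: -334593/4 ≈ -83648.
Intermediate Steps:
X = -5/4 (X = -1/4*5 = -5/4 ≈ -1.2500)
O = -3 (O = -3 + 0 = -3)
G = -113 (G = 2 - (24 + 22)*(-12 + 17)/2 = 2 - 23*5 = 2 - 1/2*230 = 2 - 115 = -113)
r(k) = 15/4 - 3*k (r(k) = -3*(k - 5/4) = -3*(-5/4 + k) = 15/4 - 3*k)
(47*G)*r(-4) = (47*(-113))*(15/4 - 3*(-4)) = -5311*(15/4 + 12) = -5311*63/4 = -334593/4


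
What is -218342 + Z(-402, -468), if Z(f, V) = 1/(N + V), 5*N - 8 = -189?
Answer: -550440187/2521 ≈ -2.1834e+5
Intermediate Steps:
N = -181/5 (N = 8/5 + (⅕)*(-189) = 8/5 - 189/5 = -181/5 ≈ -36.200)
Z(f, V) = 1/(-181/5 + V)
-218342 + Z(-402, -468) = -218342 + 5/(-181 + 5*(-468)) = -218342 + 5/(-181 - 2340) = -218342 + 5/(-2521) = -218342 + 5*(-1/2521) = -218342 - 5/2521 = -550440187/2521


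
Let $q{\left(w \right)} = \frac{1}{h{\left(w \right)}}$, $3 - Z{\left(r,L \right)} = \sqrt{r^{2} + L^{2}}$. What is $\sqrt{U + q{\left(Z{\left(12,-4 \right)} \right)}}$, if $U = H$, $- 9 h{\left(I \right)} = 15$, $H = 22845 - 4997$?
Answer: $\frac{\sqrt{446185}}{5} \approx 133.59$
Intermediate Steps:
$H = 17848$ ($H = 22845 - 4997 = 17848$)
$h{\left(I \right)} = - \frac{5}{3}$ ($h{\left(I \right)} = \left(- \frac{1}{9}\right) 15 = - \frac{5}{3}$)
$Z{\left(r,L \right)} = 3 - \sqrt{L^{2} + r^{2}}$ ($Z{\left(r,L \right)} = 3 - \sqrt{r^{2} + L^{2}} = 3 - \sqrt{L^{2} + r^{2}}$)
$q{\left(w \right)} = - \frac{3}{5}$ ($q{\left(w \right)} = \frac{1}{- \frac{5}{3}} = - \frac{3}{5}$)
$U = 17848$
$\sqrt{U + q{\left(Z{\left(12,-4 \right)} \right)}} = \sqrt{17848 - \frac{3}{5}} = \sqrt{\frac{89237}{5}} = \frac{\sqrt{446185}}{5}$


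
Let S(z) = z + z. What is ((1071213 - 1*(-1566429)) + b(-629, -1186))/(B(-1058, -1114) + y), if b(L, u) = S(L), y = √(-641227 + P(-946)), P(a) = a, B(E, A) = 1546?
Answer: 4075849664/3032289 - 2636384*I*√642173/3032289 ≈ 1344.2 - 696.73*I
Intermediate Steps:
S(z) = 2*z
y = I*√642173 (y = √(-641227 - 946) = √(-642173) = I*√642173 ≈ 801.36*I)
b(L, u) = 2*L
((1071213 - 1*(-1566429)) + b(-629, -1186))/(B(-1058, -1114) + y) = ((1071213 - 1*(-1566429)) + 2*(-629))/(1546 + I*√642173) = ((1071213 + 1566429) - 1258)/(1546 + I*√642173) = (2637642 - 1258)/(1546 + I*√642173) = 2636384/(1546 + I*√642173)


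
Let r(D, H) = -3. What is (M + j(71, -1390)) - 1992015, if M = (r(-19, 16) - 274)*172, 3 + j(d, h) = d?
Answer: -2039591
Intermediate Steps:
j(d, h) = -3 + d
M = -47644 (M = (-3 - 274)*172 = -277*172 = -47644)
(M + j(71, -1390)) - 1992015 = (-47644 + (-3 + 71)) - 1992015 = (-47644 + 68) - 1992015 = -47576 - 1992015 = -2039591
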